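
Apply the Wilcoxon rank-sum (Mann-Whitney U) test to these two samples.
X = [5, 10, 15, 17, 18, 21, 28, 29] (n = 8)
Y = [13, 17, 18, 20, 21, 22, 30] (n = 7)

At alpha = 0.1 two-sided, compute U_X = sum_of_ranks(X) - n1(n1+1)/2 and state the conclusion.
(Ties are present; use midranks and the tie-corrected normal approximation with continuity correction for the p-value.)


Step 1: Combine and sort all 15 observations; assign midranks.
sorted (value, group): (5,X), (10,X), (13,Y), (15,X), (17,X), (17,Y), (18,X), (18,Y), (20,Y), (21,X), (21,Y), (22,Y), (28,X), (29,X), (30,Y)
ranks: 5->1, 10->2, 13->3, 15->4, 17->5.5, 17->5.5, 18->7.5, 18->7.5, 20->9, 21->10.5, 21->10.5, 22->12, 28->13, 29->14, 30->15
Step 2: Rank sum for X: R1 = 1 + 2 + 4 + 5.5 + 7.5 + 10.5 + 13 + 14 = 57.5.
Step 3: U_X = R1 - n1(n1+1)/2 = 57.5 - 8*9/2 = 57.5 - 36 = 21.5.
       U_Y = n1*n2 - U_X = 56 - 21.5 = 34.5.
Step 4: Ties are present, so use the tie-corrected normal approximation (with continuity correction) for the p-value.
Step 5: p-value = 0.486283; compare to alpha = 0.1. fail to reject H0.

U_X = 21.5, p = 0.486283, fail to reject H0 at alpha = 0.1.


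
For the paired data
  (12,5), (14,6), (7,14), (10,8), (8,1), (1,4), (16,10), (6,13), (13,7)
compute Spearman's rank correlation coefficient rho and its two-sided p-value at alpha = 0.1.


Step 1: Rank x and y separately (midranks; no ties here).
rank(x): 12->6, 14->8, 7->3, 10->5, 8->4, 1->1, 16->9, 6->2, 13->7
rank(y): 5->3, 6->4, 14->9, 8->6, 1->1, 4->2, 10->7, 13->8, 7->5
Step 2: d_i = R_x(i) - R_y(i); compute d_i^2.
  (6-3)^2=9, (8-4)^2=16, (3-9)^2=36, (5-6)^2=1, (4-1)^2=9, (1-2)^2=1, (9-7)^2=4, (2-8)^2=36, (7-5)^2=4
sum(d^2) = 116.
Step 3: rho = 1 - 6*116 / (9*(9^2 - 1)) = 1 - 696/720 = 0.033333.
Step 4: Under H0, t = rho * sqrt((n-2)/(1-rho^2)) = 0.0882 ~ t(7).
Step 5: Two-sided p-value from the t-distribution with 7 df = 0.932157.
Step 6: alpha = 0.1. fail to reject H0.

rho = 0.0333, p = 0.932157, fail to reject H0 at alpha = 0.1.


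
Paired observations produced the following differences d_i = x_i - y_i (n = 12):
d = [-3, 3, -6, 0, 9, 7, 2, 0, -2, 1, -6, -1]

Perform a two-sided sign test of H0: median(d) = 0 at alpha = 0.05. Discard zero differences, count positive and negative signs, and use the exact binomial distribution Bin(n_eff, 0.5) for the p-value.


Step 1: Discard zero differences. Original n = 12; n_eff = number of nonzero differences = 10.
Nonzero differences (with sign): -3, +3, -6, +9, +7, +2, -2, +1, -6, -1
Step 2: Count signs: positive = 5, negative = 5.
Step 3: Under H0: P(positive) = 0.5, so the number of positives S ~ Bin(10, 0.5).
Step 4: Two-sided exact p-value = sum of Bin(10,0.5) probabilities at or below the observed probability = 1.000000.
Step 5: alpha = 0.05. fail to reject H0.

n_eff = 10, pos = 5, neg = 5, p = 1.000000, fail to reject H0.


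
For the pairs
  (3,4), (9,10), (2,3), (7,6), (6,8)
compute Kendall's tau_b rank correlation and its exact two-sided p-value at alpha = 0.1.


Step 1: Enumerate the 10 unordered pairs (i,j) with i<j and classify each by sign(x_j-x_i) * sign(y_j-y_i).
  (1,2):dx=+6,dy=+6->C; (1,3):dx=-1,dy=-1->C; (1,4):dx=+4,dy=+2->C; (1,5):dx=+3,dy=+4->C
  (2,3):dx=-7,dy=-7->C; (2,4):dx=-2,dy=-4->C; (2,5):dx=-3,dy=-2->C; (3,4):dx=+5,dy=+3->C
  (3,5):dx=+4,dy=+5->C; (4,5):dx=-1,dy=+2->D
Step 2: C = 9, D = 1, total pairs = 10.
Step 3: tau = (C - D)/(n(n-1)/2) = (9 - 1)/10 = 0.800000.
Step 4: Exact two-sided p-value (enumerate n! = 120 permutations of y under H0): p = 0.083333.
Step 5: alpha = 0.1. reject H0.

tau_b = 0.8000 (C=9, D=1), p = 0.083333, reject H0.


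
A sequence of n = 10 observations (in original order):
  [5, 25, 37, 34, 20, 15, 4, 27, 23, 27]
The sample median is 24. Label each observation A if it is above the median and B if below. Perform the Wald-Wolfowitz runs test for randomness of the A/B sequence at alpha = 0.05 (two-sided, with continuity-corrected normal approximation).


Step 1: Compute median = 24; label A = above, B = below.
Labels in order: BAAABBBABA  (n_A = 5, n_B = 5)
Step 2: Count runs R = 6.
Step 3: Under H0 (random ordering), E[R] = 2*n_A*n_B/(n_A+n_B) + 1 = 2*5*5/10 + 1 = 6.0000.
        Var[R] = 2*n_A*n_B*(2*n_A*n_B - n_A - n_B) / ((n_A+n_B)^2 * (n_A+n_B-1)) = 2000/900 = 2.2222.
        SD[R] = 1.4907.
Step 4: R = E[R], so z = 0 with no continuity correction.
Step 5: Two-sided p-value via normal approximation = 2*(1 - Phi(|z|)) = 1.000000.
Step 6: alpha = 0.05. fail to reject H0.

R = 6, z = 0.0000, p = 1.000000, fail to reject H0.


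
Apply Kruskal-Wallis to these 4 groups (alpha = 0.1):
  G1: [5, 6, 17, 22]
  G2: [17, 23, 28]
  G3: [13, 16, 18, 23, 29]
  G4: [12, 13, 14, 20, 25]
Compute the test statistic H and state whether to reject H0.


Step 1: Combine all N = 17 observations and assign midranks.
sorted (value, group, rank): (5,G1,1), (6,G1,2), (12,G4,3), (13,G3,4.5), (13,G4,4.5), (14,G4,6), (16,G3,7), (17,G1,8.5), (17,G2,8.5), (18,G3,10), (20,G4,11), (22,G1,12), (23,G2,13.5), (23,G3,13.5), (25,G4,15), (28,G2,16), (29,G3,17)
Step 2: Sum ranks within each group.
R_1 = 23.5 (n_1 = 4)
R_2 = 38 (n_2 = 3)
R_3 = 52 (n_3 = 5)
R_4 = 39.5 (n_4 = 5)
Step 3: H = 12/(N(N+1)) * sum(R_i^2/n_i) - 3(N+1)
     = 12/(17*18) * (23.5^2/4 + 38^2/3 + 52^2/5 + 39.5^2/5) - 3*18
     = 0.039216 * 1472.25 - 54
     = 3.735131.
Step 4: Ties present; correction factor C = 1 - 18/(17^3 - 17) = 0.996324. Corrected H = 3.735131 / 0.996324 = 3.748913.
Step 5: Under H0, H ~ chi^2(3); p-value = 0.289885.
Step 6: alpha = 0.1. fail to reject H0.

H = 3.7489, df = 3, p = 0.289885, fail to reject H0.


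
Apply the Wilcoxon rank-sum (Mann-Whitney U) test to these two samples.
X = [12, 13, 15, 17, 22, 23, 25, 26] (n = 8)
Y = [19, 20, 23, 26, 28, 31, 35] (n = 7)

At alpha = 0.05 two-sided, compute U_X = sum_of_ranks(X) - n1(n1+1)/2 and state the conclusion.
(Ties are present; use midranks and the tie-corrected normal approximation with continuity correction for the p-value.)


Step 1: Combine and sort all 15 observations; assign midranks.
sorted (value, group): (12,X), (13,X), (15,X), (17,X), (19,Y), (20,Y), (22,X), (23,X), (23,Y), (25,X), (26,X), (26,Y), (28,Y), (31,Y), (35,Y)
ranks: 12->1, 13->2, 15->3, 17->4, 19->5, 20->6, 22->7, 23->8.5, 23->8.5, 25->10, 26->11.5, 26->11.5, 28->13, 31->14, 35->15
Step 2: Rank sum for X: R1 = 1 + 2 + 3 + 4 + 7 + 8.5 + 10 + 11.5 = 47.
Step 3: U_X = R1 - n1(n1+1)/2 = 47 - 8*9/2 = 47 - 36 = 11.
       U_Y = n1*n2 - U_X = 56 - 11 = 45.
Step 4: Ties are present, so use the tie-corrected normal approximation (with continuity correction) for the p-value.
Step 5: p-value = 0.055758; compare to alpha = 0.05. fail to reject H0.

U_X = 11, p = 0.055758, fail to reject H0 at alpha = 0.05.


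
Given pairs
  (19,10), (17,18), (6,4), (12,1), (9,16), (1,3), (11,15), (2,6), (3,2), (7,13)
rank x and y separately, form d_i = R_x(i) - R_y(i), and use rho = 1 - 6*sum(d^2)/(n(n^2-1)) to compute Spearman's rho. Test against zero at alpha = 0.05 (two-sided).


Step 1: Rank x and y separately (midranks; no ties here).
rank(x): 19->10, 17->9, 6->4, 12->8, 9->6, 1->1, 11->7, 2->2, 3->3, 7->5
rank(y): 10->6, 18->10, 4->4, 1->1, 16->9, 3->3, 15->8, 6->5, 2->2, 13->7
Step 2: d_i = R_x(i) - R_y(i); compute d_i^2.
  (10-6)^2=16, (9-10)^2=1, (4-4)^2=0, (8-1)^2=49, (6-9)^2=9, (1-3)^2=4, (7-8)^2=1, (2-5)^2=9, (3-2)^2=1, (5-7)^2=4
sum(d^2) = 94.
Step 3: rho = 1 - 6*94 / (10*(10^2 - 1)) = 1 - 564/990 = 0.430303.
Step 4: Under H0, t = rho * sqrt((n-2)/(1-rho^2)) = 1.3483 ~ t(8).
Step 5: Two-sided p-value from the t-distribution with 8 df = 0.214492.
Step 6: alpha = 0.05. fail to reject H0.

rho = 0.4303, p = 0.214492, fail to reject H0 at alpha = 0.05.


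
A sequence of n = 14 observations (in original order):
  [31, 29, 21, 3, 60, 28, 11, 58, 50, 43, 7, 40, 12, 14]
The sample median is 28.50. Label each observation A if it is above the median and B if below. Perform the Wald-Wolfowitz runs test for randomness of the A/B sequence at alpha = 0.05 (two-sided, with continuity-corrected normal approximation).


Step 1: Compute median = 28.50; label A = above, B = below.
Labels in order: AABBABBAAABABB  (n_A = 7, n_B = 7)
Step 2: Count runs R = 8.
Step 3: Under H0 (random ordering), E[R] = 2*n_A*n_B/(n_A+n_B) + 1 = 2*7*7/14 + 1 = 8.0000.
        Var[R] = 2*n_A*n_B*(2*n_A*n_B - n_A - n_B) / ((n_A+n_B)^2 * (n_A+n_B-1)) = 8232/2548 = 3.2308.
        SD[R] = 1.7974.
Step 4: R = E[R], so z = 0 with no continuity correction.
Step 5: Two-sided p-value via normal approximation = 2*(1 - Phi(|z|)) = 1.000000.
Step 6: alpha = 0.05. fail to reject H0.

R = 8, z = 0.0000, p = 1.000000, fail to reject H0.


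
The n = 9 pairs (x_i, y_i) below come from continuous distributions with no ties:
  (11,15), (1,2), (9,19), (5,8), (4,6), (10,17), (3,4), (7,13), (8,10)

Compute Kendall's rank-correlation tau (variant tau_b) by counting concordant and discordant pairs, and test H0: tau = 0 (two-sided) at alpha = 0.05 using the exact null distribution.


Step 1: Enumerate the 36 unordered pairs (i,j) with i<j and classify each by sign(x_j-x_i) * sign(y_j-y_i).
  (1,2):dx=-10,dy=-13->C; (1,3):dx=-2,dy=+4->D; (1,4):dx=-6,dy=-7->C; (1,5):dx=-7,dy=-9->C
  (1,6):dx=-1,dy=+2->D; (1,7):dx=-8,dy=-11->C; (1,8):dx=-4,dy=-2->C; (1,9):dx=-3,dy=-5->C
  (2,3):dx=+8,dy=+17->C; (2,4):dx=+4,dy=+6->C; (2,5):dx=+3,dy=+4->C; (2,6):dx=+9,dy=+15->C
  (2,7):dx=+2,dy=+2->C; (2,8):dx=+6,dy=+11->C; (2,9):dx=+7,dy=+8->C; (3,4):dx=-4,dy=-11->C
  (3,5):dx=-5,dy=-13->C; (3,6):dx=+1,dy=-2->D; (3,7):dx=-6,dy=-15->C; (3,8):dx=-2,dy=-6->C
  (3,9):dx=-1,dy=-9->C; (4,5):dx=-1,dy=-2->C; (4,6):dx=+5,dy=+9->C; (4,7):dx=-2,dy=-4->C
  (4,8):dx=+2,dy=+5->C; (4,9):dx=+3,dy=+2->C; (5,6):dx=+6,dy=+11->C; (5,7):dx=-1,dy=-2->C
  (5,8):dx=+3,dy=+7->C; (5,9):dx=+4,dy=+4->C; (6,7):dx=-7,dy=-13->C; (6,8):dx=-3,dy=-4->C
  (6,9):dx=-2,dy=-7->C; (7,8):dx=+4,dy=+9->C; (7,9):dx=+5,dy=+6->C; (8,9):dx=+1,dy=-3->D
Step 2: C = 32, D = 4, total pairs = 36.
Step 3: tau = (C - D)/(n(n-1)/2) = (32 - 4)/36 = 0.777778.
Step 4: Exact two-sided p-value (enumerate n! = 362880 permutations of y under H0): p = 0.002425.
Step 5: alpha = 0.05. reject H0.

tau_b = 0.7778 (C=32, D=4), p = 0.002425, reject H0.


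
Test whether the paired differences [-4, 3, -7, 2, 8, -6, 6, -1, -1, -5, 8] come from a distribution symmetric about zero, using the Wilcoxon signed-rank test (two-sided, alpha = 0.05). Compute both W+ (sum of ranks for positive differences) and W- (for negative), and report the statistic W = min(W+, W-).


Step 1: Drop any zero differences (none here) and take |d_i|.
|d| = [4, 3, 7, 2, 8, 6, 6, 1, 1, 5, 8]
Step 2: Midrank |d_i| (ties get averaged ranks).
ranks: |4|->5, |3|->4, |7|->9, |2|->3, |8|->10.5, |6|->7.5, |6|->7.5, |1|->1.5, |1|->1.5, |5|->6, |8|->10.5
Step 3: Attach original signs; sum ranks with positive sign and with negative sign.
W+ = 4 + 3 + 10.5 + 7.5 + 10.5 = 35.5
W- = 5 + 9 + 7.5 + 1.5 + 1.5 + 6 = 30.5
(Check: W+ + W- = 66 should equal n(n+1)/2 = 66.)
Step 4: Test statistic W = min(W+, W-) = 30.5.
Step 5: Ties in |d|, so use the tie-corrected normal approximation.
        E[W] = n(n+1)/4 = 11*12/4 = 33.
        Tie groups: |d|=1 (t=2), |d|=6 (t=2), |d|=8 (t=2); sum(t^3 - t) = 18.
        Var[W] = n(n+1)(2n+1)/24 - sum(t^3-t)/48 = 3036/24 - 18/48 = 126.125.
        z = (W - E[W]) / sqrt(Var[W]) = (30.5 - 33) / 11.2305 = -0.2226.
        Two-sided p = 2*Phi(z) = 0.823841.
Step 6: alpha = 0.05. fail to reject H0.

W+ = 35.5, W- = 30.5, W = min = 30.5, p = 0.823841, fail to reject H0.


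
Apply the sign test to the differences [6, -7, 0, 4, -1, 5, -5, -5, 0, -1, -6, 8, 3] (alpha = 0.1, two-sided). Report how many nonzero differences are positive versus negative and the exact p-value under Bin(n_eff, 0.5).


Step 1: Discard zero differences. Original n = 13; n_eff = number of nonzero differences = 11.
Nonzero differences (with sign): +6, -7, +4, -1, +5, -5, -5, -1, -6, +8, +3
Step 2: Count signs: positive = 5, negative = 6.
Step 3: Under H0: P(positive) = 0.5, so the number of positives S ~ Bin(11, 0.5).
Step 4: Two-sided exact p-value = sum of Bin(11,0.5) probabilities at or below the observed probability = 1.000000.
Step 5: alpha = 0.1. fail to reject H0.

n_eff = 11, pos = 5, neg = 6, p = 1.000000, fail to reject H0.


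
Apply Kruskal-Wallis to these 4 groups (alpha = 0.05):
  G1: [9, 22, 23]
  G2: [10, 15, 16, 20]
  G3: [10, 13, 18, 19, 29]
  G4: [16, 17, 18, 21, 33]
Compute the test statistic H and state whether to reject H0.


Step 1: Combine all N = 17 observations and assign midranks.
sorted (value, group, rank): (9,G1,1), (10,G2,2.5), (10,G3,2.5), (13,G3,4), (15,G2,5), (16,G2,6.5), (16,G4,6.5), (17,G4,8), (18,G3,9.5), (18,G4,9.5), (19,G3,11), (20,G2,12), (21,G4,13), (22,G1,14), (23,G1,15), (29,G3,16), (33,G4,17)
Step 2: Sum ranks within each group.
R_1 = 30 (n_1 = 3)
R_2 = 26 (n_2 = 4)
R_3 = 43 (n_3 = 5)
R_4 = 54 (n_4 = 5)
Step 3: H = 12/(N(N+1)) * sum(R_i^2/n_i) - 3(N+1)
     = 12/(17*18) * (30^2/3 + 26^2/4 + 43^2/5 + 54^2/5) - 3*18
     = 0.039216 * 1422 - 54
     = 1.764706.
Step 4: Ties present; correction factor C = 1 - 18/(17^3 - 17) = 0.996324. Corrected H = 1.764706 / 0.996324 = 1.771218.
Step 5: Under H0, H ~ chi^2(3); p-value = 0.621218.
Step 6: alpha = 0.05. fail to reject H0.

H = 1.7712, df = 3, p = 0.621218, fail to reject H0.


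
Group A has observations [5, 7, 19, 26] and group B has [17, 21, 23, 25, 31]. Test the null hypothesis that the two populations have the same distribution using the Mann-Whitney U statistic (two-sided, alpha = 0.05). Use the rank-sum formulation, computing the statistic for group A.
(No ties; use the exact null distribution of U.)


Step 1: Combine and sort all 9 observations; assign midranks.
sorted (value, group): (5,X), (7,X), (17,Y), (19,X), (21,Y), (23,Y), (25,Y), (26,X), (31,Y)
ranks: 5->1, 7->2, 17->3, 19->4, 21->5, 23->6, 25->7, 26->8, 31->9
Step 2: Rank sum for X: R1 = 1 + 2 + 4 + 8 = 15.
Step 3: U_X = R1 - n1(n1+1)/2 = 15 - 4*5/2 = 15 - 10 = 5.
       U_Y = n1*n2 - U_X = 20 - 5 = 15.
Step 4: No ties, so the exact null distribution of U (based on enumerating the C(9,4) = 126 equally likely rank assignments) gives the two-sided p-value.
Step 5: p-value = 0.285714; compare to alpha = 0.05. fail to reject H0.

U_X = 5, p = 0.285714, fail to reject H0 at alpha = 0.05.


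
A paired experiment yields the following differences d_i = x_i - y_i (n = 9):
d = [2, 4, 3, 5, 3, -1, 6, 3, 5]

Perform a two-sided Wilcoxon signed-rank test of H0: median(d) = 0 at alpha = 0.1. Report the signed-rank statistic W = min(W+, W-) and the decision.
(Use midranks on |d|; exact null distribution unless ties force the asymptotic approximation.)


Step 1: Drop any zero differences (none here) and take |d_i|.
|d| = [2, 4, 3, 5, 3, 1, 6, 3, 5]
Step 2: Midrank |d_i| (ties get averaged ranks).
ranks: |2|->2, |4|->6, |3|->4, |5|->7.5, |3|->4, |1|->1, |6|->9, |3|->4, |5|->7.5
Step 3: Attach original signs; sum ranks with positive sign and with negative sign.
W+ = 2 + 6 + 4 + 7.5 + 4 + 9 + 4 + 7.5 = 44
W- = 1 = 1
(Check: W+ + W- = 45 should equal n(n+1)/2 = 45.)
Step 4: Test statistic W = min(W+, W-) = 1.
Step 5: Ties in |d|, so use the tie-corrected normal approximation.
        E[W] = n(n+1)/4 = 9*10/4 = 22.5.
        Tie groups: |d|=3 (t=3), |d|=5 (t=2); sum(t^3 - t) = 30.
        Var[W] = n(n+1)(2n+1)/24 - sum(t^3-t)/48 = 1710/24 - 30/48 = 70.625.
        z = (W - E[W]) / sqrt(Var[W]) = (1 - 22.5) / 8.4039 = -2.5583.
        Two-sided p = 2*Phi(z) = 0.010517.
Step 6: alpha = 0.1. reject H0.

W+ = 44, W- = 1, W = min = 1, p = 0.010517, reject H0.


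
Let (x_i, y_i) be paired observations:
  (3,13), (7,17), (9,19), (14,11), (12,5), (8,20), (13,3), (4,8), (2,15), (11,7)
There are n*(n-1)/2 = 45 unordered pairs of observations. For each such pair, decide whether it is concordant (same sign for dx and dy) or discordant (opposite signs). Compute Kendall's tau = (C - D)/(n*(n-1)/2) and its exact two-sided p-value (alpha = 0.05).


Step 1: Enumerate the 45 unordered pairs (i,j) with i<j and classify each by sign(x_j-x_i) * sign(y_j-y_i).
  (1,2):dx=+4,dy=+4->C; (1,3):dx=+6,dy=+6->C; (1,4):dx=+11,dy=-2->D; (1,5):dx=+9,dy=-8->D
  (1,6):dx=+5,dy=+7->C; (1,7):dx=+10,dy=-10->D; (1,8):dx=+1,dy=-5->D; (1,9):dx=-1,dy=+2->D
  (1,10):dx=+8,dy=-6->D; (2,3):dx=+2,dy=+2->C; (2,4):dx=+7,dy=-6->D; (2,5):dx=+5,dy=-12->D
  (2,6):dx=+1,dy=+3->C; (2,7):dx=+6,dy=-14->D; (2,8):dx=-3,dy=-9->C; (2,9):dx=-5,dy=-2->C
  (2,10):dx=+4,dy=-10->D; (3,4):dx=+5,dy=-8->D; (3,5):dx=+3,dy=-14->D; (3,6):dx=-1,dy=+1->D
  (3,7):dx=+4,dy=-16->D; (3,8):dx=-5,dy=-11->C; (3,9):dx=-7,dy=-4->C; (3,10):dx=+2,dy=-12->D
  (4,5):dx=-2,dy=-6->C; (4,6):dx=-6,dy=+9->D; (4,7):dx=-1,dy=-8->C; (4,8):dx=-10,dy=-3->C
  (4,9):dx=-12,dy=+4->D; (4,10):dx=-3,dy=-4->C; (5,6):dx=-4,dy=+15->D; (5,7):dx=+1,dy=-2->D
  (5,8):dx=-8,dy=+3->D; (5,9):dx=-10,dy=+10->D; (5,10):dx=-1,dy=+2->D; (6,7):dx=+5,dy=-17->D
  (6,8):dx=-4,dy=-12->C; (6,9):dx=-6,dy=-5->C; (6,10):dx=+3,dy=-13->D; (7,8):dx=-9,dy=+5->D
  (7,9):dx=-11,dy=+12->D; (7,10):dx=-2,dy=+4->D; (8,9):dx=-2,dy=+7->D; (8,10):dx=+7,dy=-1->D
  (9,10):dx=+9,dy=-8->D
Step 2: C = 15, D = 30, total pairs = 45.
Step 3: tau = (C - D)/(n(n-1)/2) = (15 - 30)/45 = -0.333333.
Step 4: Exact two-sided p-value (enumerate n! = 3628800 permutations of y under H0): p = 0.216373.
Step 5: alpha = 0.05. fail to reject H0.

tau_b = -0.3333 (C=15, D=30), p = 0.216373, fail to reject H0.


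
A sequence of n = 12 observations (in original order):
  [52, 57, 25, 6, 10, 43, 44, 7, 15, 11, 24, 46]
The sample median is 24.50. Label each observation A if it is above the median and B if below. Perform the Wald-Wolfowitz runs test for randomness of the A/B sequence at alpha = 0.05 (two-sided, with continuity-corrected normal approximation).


Step 1: Compute median = 24.50; label A = above, B = below.
Labels in order: AAABBAABBBBA  (n_A = 6, n_B = 6)
Step 2: Count runs R = 5.
Step 3: Under H0 (random ordering), E[R] = 2*n_A*n_B/(n_A+n_B) + 1 = 2*6*6/12 + 1 = 7.0000.
        Var[R] = 2*n_A*n_B*(2*n_A*n_B - n_A - n_B) / ((n_A+n_B)^2 * (n_A+n_B-1)) = 4320/1584 = 2.7273.
        SD[R] = 1.6514.
Step 4: Continuity-corrected z = (R + 0.5 - E[R]) / SD[R] = (5 + 0.5 - 7.0000) / 1.6514 = -0.9083.
Step 5: Two-sided p-value via normal approximation = 2*(1 - Phi(|z|)) = 0.363722.
Step 6: alpha = 0.05. fail to reject H0.

R = 5, z = -0.9083, p = 0.363722, fail to reject H0.


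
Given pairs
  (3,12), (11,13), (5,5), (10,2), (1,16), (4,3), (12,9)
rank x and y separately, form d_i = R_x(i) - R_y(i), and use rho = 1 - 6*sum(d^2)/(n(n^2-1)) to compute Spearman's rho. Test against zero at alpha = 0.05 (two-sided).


Step 1: Rank x and y separately (midranks; no ties here).
rank(x): 3->2, 11->6, 5->4, 10->5, 1->1, 4->3, 12->7
rank(y): 12->5, 13->6, 5->3, 2->1, 16->7, 3->2, 9->4
Step 2: d_i = R_x(i) - R_y(i); compute d_i^2.
  (2-5)^2=9, (6-6)^2=0, (4-3)^2=1, (5-1)^2=16, (1-7)^2=36, (3-2)^2=1, (7-4)^2=9
sum(d^2) = 72.
Step 3: rho = 1 - 6*72 / (7*(7^2 - 1)) = 1 - 432/336 = -0.285714.
Step 4: Under H0, t = rho * sqrt((n-2)/(1-rho^2)) = -0.6667 ~ t(5).
Step 5: Two-sided p-value from the t-distribution with 5 df = 0.534509.
Step 6: alpha = 0.05. fail to reject H0.

rho = -0.2857, p = 0.534509, fail to reject H0 at alpha = 0.05.


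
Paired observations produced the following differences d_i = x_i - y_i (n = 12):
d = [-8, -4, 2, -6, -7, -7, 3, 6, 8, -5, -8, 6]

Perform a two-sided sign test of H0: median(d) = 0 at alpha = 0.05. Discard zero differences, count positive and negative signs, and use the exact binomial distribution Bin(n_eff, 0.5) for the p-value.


Step 1: Discard zero differences. Original n = 12; n_eff = number of nonzero differences = 12.
Nonzero differences (with sign): -8, -4, +2, -6, -7, -7, +3, +6, +8, -5, -8, +6
Step 2: Count signs: positive = 5, negative = 7.
Step 3: Under H0: P(positive) = 0.5, so the number of positives S ~ Bin(12, 0.5).
Step 4: Two-sided exact p-value = sum of Bin(12,0.5) probabilities at or below the observed probability = 0.774414.
Step 5: alpha = 0.05. fail to reject H0.

n_eff = 12, pos = 5, neg = 7, p = 0.774414, fail to reject H0.


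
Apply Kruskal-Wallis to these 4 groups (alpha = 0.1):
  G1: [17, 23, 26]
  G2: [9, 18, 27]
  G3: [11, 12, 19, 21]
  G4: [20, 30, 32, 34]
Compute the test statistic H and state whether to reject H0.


Step 1: Combine all N = 14 observations and assign midranks.
sorted (value, group, rank): (9,G2,1), (11,G3,2), (12,G3,3), (17,G1,4), (18,G2,5), (19,G3,6), (20,G4,7), (21,G3,8), (23,G1,9), (26,G1,10), (27,G2,11), (30,G4,12), (32,G4,13), (34,G4,14)
Step 2: Sum ranks within each group.
R_1 = 23 (n_1 = 3)
R_2 = 17 (n_2 = 3)
R_3 = 19 (n_3 = 4)
R_4 = 46 (n_4 = 4)
Step 3: H = 12/(N(N+1)) * sum(R_i^2/n_i) - 3(N+1)
     = 12/(14*15) * (23^2/3 + 17^2/3 + 19^2/4 + 46^2/4) - 3*15
     = 0.057143 * 891.917 - 45
     = 5.966667.
Step 4: No ties, so H is used without correction.
Step 5: Under H0, H ~ chi^2(3); p-value = 0.113243.
Step 6: alpha = 0.1. fail to reject H0.

H = 5.9667, df = 3, p = 0.113243, fail to reject H0.


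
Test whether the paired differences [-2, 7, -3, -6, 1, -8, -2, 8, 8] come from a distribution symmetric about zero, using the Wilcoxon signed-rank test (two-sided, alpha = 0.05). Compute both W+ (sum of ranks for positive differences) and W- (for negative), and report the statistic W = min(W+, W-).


Step 1: Drop any zero differences (none here) and take |d_i|.
|d| = [2, 7, 3, 6, 1, 8, 2, 8, 8]
Step 2: Midrank |d_i| (ties get averaged ranks).
ranks: |2|->2.5, |7|->6, |3|->4, |6|->5, |1|->1, |8|->8, |2|->2.5, |8|->8, |8|->8
Step 3: Attach original signs; sum ranks with positive sign and with negative sign.
W+ = 6 + 1 + 8 + 8 = 23
W- = 2.5 + 4 + 5 + 8 + 2.5 = 22
(Check: W+ + W- = 45 should equal n(n+1)/2 = 45.)
Step 4: Test statistic W = min(W+, W-) = 22.
Step 5: Ties in |d|, so use the tie-corrected normal approximation.
        E[W] = n(n+1)/4 = 9*10/4 = 22.5.
        Tie groups: |d|=2 (t=2), |d|=8 (t=3); sum(t^3 - t) = 30.
        Var[W] = n(n+1)(2n+1)/24 - sum(t^3-t)/48 = 1710/24 - 30/48 = 70.625.
        z = (W - E[W]) / sqrt(Var[W]) = (22 - 22.5) / 8.4039 = -0.0595.
        Two-sided p = 2*Phi(z) = 0.952557.
Step 6: alpha = 0.05. fail to reject H0.

W+ = 23, W- = 22, W = min = 22, p = 0.952557, fail to reject H0.


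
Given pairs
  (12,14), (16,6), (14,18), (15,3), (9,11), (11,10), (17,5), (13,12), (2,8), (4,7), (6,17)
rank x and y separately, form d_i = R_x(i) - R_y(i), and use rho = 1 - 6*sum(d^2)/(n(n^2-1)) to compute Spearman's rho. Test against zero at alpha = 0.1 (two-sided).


Step 1: Rank x and y separately (midranks; no ties here).
rank(x): 12->6, 16->10, 14->8, 15->9, 9->4, 11->5, 17->11, 13->7, 2->1, 4->2, 6->3
rank(y): 14->9, 6->3, 18->11, 3->1, 11->7, 10->6, 5->2, 12->8, 8->5, 7->4, 17->10
Step 2: d_i = R_x(i) - R_y(i); compute d_i^2.
  (6-9)^2=9, (10-3)^2=49, (8-11)^2=9, (9-1)^2=64, (4-7)^2=9, (5-6)^2=1, (11-2)^2=81, (7-8)^2=1, (1-5)^2=16, (2-4)^2=4, (3-10)^2=49
sum(d^2) = 292.
Step 3: rho = 1 - 6*292 / (11*(11^2 - 1)) = 1 - 1752/1320 = -0.327273.
Step 4: Under H0, t = rho * sqrt((n-2)/(1-rho^2)) = -1.0390 ~ t(9).
Step 5: Two-sided p-value from the t-distribution with 9 df = 0.325895.
Step 6: alpha = 0.1. fail to reject H0.

rho = -0.3273, p = 0.325895, fail to reject H0 at alpha = 0.1.


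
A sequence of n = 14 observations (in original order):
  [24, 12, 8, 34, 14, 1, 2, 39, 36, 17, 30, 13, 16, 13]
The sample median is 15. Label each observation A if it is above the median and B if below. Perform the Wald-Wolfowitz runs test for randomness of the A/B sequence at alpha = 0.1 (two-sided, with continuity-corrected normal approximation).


Step 1: Compute median = 15; label A = above, B = below.
Labels in order: ABBABBBAAAABAB  (n_A = 7, n_B = 7)
Step 2: Count runs R = 8.
Step 3: Under H0 (random ordering), E[R] = 2*n_A*n_B/(n_A+n_B) + 1 = 2*7*7/14 + 1 = 8.0000.
        Var[R] = 2*n_A*n_B*(2*n_A*n_B - n_A - n_B) / ((n_A+n_B)^2 * (n_A+n_B-1)) = 8232/2548 = 3.2308.
        SD[R] = 1.7974.
Step 4: R = E[R], so z = 0 with no continuity correction.
Step 5: Two-sided p-value via normal approximation = 2*(1 - Phi(|z|)) = 1.000000.
Step 6: alpha = 0.1. fail to reject H0.

R = 8, z = 0.0000, p = 1.000000, fail to reject H0.


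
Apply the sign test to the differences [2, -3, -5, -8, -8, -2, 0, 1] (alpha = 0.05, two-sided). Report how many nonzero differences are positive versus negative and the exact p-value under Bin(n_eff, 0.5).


Step 1: Discard zero differences. Original n = 8; n_eff = number of nonzero differences = 7.
Nonzero differences (with sign): +2, -3, -5, -8, -8, -2, +1
Step 2: Count signs: positive = 2, negative = 5.
Step 3: Under H0: P(positive) = 0.5, so the number of positives S ~ Bin(7, 0.5).
Step 4: Two-sided exact p-value = sum of Bin(7,0.5) probabilities at or below the observed probability = 0.453125.
Step 5: alpha = 0.05. fail to reject H0.

n_eff = 7, pos = 2, neg = 5, p = 0.453125, fail to reject H0.


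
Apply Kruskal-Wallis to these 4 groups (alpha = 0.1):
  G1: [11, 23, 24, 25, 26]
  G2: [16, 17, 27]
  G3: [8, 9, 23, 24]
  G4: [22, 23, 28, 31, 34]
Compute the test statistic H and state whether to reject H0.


Step 1: Combine all N = 17 observations and assign midranks.
sorted (value, group, rank): (8,G3,1), (9,G3,2), (11,G1,3), (16,G2,4), (17,G2,5), (22,G4,6), (23,G1,8), (23,G3,8), (23,G4,8), (24,G1,10.5), (24,G3,10.5), (25,G1,12), (26,G1,13), (27,G2,14), (28,G4,15), (31,G4,16), (34,G4,17)
Step 2: Sum ranks within each group.
R_1 = 46.5 (n_1 = 5)
R_2 = 23 (n_2 = 3)
R_3 = 21.5 (n_3 = 4)
R_4 = 62 (n_4 = 5)
Step 3: H = 12/(N(N+1)) * sum(R_i^2/n_i) - 3(N+1)
     = 12/(17*18) * (46.5^2/5 + 23^2/3 + 21.5^2/4 + 62^2/5) - 3*18
     = 0.039216 * 1493.15 - 54
     = 4.554739.
Step 4: Ties present; correction factor C = 1 - 30/(17^3 - 17) = 0.993873. Corrected H = 4.554739 / 0.993873 = 4.582820.
Step 5: Under H0, H ~ chi^2(3); p-value = 0.205021.
Step 6: alpha = 0.1. fail to reject H0.

H = 4.5828, df = 3, p = 0.205021, fail to reject H0.


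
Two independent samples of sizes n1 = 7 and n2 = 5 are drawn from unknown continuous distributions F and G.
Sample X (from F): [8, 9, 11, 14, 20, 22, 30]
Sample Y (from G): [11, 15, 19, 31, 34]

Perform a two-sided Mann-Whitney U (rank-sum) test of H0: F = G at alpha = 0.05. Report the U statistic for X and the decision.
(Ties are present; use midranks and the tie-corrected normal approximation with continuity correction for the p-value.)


Step 1: Combine and sort all 12 observations; assign midranks.
sorted (value, group): (8,X), (9,X), (11,X), (11,Y), (14,X), (15,Y), (19,Y), (20,X), (22,X), (30,X), (31,Y), (34,Y)
ranks: 8->1, 9->2, 11->3.5, 11->3.5, 14->5, 15->6, 19->7, 20->8, 22->9, 30->10, 31->11, 34->12
Step 2: Rank sum for X: R1 = 1 + 2 + 3.5 + 5 + 8 + 9 + 10 = 38.5.
Step 3: U_X = R1 - n1(n1+1)/2 = 38.5 - 7*8/2 = 38.5 - 28 = 10.5.
       U_Y = n1*n2 - U_X = 35 - 10.5 = 24.5.
Step 4: Ties are present, so use the tie-corrected normal approximation (with continuity correction) for the p-value.
Step 5: p-value = 0.290307; compare to alpha = 0.05. fail to reject H0.

U_X = 10.5, p = 0.290307, fail to reject H0 at alpha = 0.05.


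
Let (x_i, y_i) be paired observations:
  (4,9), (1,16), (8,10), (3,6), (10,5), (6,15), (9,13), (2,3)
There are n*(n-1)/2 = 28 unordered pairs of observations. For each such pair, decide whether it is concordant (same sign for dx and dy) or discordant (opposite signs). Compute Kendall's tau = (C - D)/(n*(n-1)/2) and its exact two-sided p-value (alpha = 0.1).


Step 1: Enumerate the 28 unordered pairs (i,j) with i<j and classify each by sign(x_j-x_i) * sign(y_j-y_i).
  (1,2):dx=-3,dy=+7->D; (1,3):dx=+4,dy=+1->C; (1,4):dx=-1,dy=-3->C; (1,5):dx=+6,dy=-4->D
  (1,6):dx=+2,dy=+6->C; (1,7):dx=+5,dy=+4->C; (1,8):dx=-2,dy=-6->C; (2,3):dx=+7,dy=-6->D
  (2,4):dx=+2,dy=-10->D; (2,5):dx=+9,dy=-11->D; (2,6):dx=+5,dy=-1->D; (2,7):dx=+8,dy=-3->D
  (2,8):dx=+1,dy=-13->D; (3,4):dx=-5,dy=-4->C; (3,5):dx=+2,dy=-5->D; (3,6):dx=-2,dy=+5->D
  (3,7):dx=+1,dy=+3->C; (3,8):dx=-6,dy=-7->C; (4,5):dx=+7,dy=-1->D; (4,6):dx=+3,dy=+9->C
  (4,7):dx=+6,dy=+7->C; (4,8):dx=-1,dy=-3->C; (5,6):dx=-4,dy=+10->D; (5,7):dx=-1,dy=+8->D
  (5,8):dx=-8,dy=-2->C; (6,7):dx=+3,dy=-2->D; (6,8):dx=-4,dy=-12->C; (7,8):dx=-7,dy=-10->C
Step 2: C = 14, D = 14, total pairs = 28.
Step 3: tau = (C - D)/(n(n-1)/2) = (14 - 14)/28 = 0.000000.
Step 4: Exact two-sided p-value (enumerate n! = 40320 permutations of y under H0): p = 1.000000.
Step 5: alpha = 0.1. fail to reject H0.

tau_b = 0.0000 (C=14, D=14), p = 1.000000, fail to reject H0.


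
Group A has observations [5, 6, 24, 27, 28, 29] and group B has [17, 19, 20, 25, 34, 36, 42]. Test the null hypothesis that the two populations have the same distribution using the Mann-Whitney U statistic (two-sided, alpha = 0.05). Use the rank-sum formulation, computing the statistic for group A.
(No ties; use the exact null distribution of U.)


Step 1: Combine and sort all 13 observations; assign midranks.
sorted (value, group): (5,X), (6,X), (17,Y), (19,Y), (20,Y), (24,X), (25,Y), (27,X), (28,X), (29,X), (34,Y), (36,Y), (42,Y)
ranks: 5->1, 6->2, 17->3, 19->4, 20->5, 24->6, 25->7, 27->8, 28->9, 29->10, 34->11, 36->12, 42->13
Step 2: Rank sum for X: R1 = 1 + 2 + 6 + 8 + 9 + 10 = 36.
Step 3: U_X = R1 - n1(n1+1)/2 = 36 - 6*7/2 = 36 - 21 = 15.
       U_Y = n1*n2 - U_X = 42 - 15 = 27.
Step 4: No ties, so the exact null distribution of U (based on enumerating the C(13,6) = 1716 equally likely rank assignments) gives the two-sided p-value.
Step 5: p-value = 0.445221; compare to alpha = 0.05. fail to reject H0.

U_X = 15, p = 0.445221, fail to reject H0 at alpha = 0.05.


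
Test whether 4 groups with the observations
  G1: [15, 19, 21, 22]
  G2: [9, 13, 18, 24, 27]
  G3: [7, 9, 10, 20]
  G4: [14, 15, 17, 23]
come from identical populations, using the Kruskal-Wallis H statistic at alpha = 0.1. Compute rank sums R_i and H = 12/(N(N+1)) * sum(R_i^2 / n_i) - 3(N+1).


Step 1: Combine all N = 17 observations and assign midranks.
sorted (value, group, rank): (7,G3,1), (9,G2,2.5), (9,G3,2.5), (10,G3,4), (13,G2,5), (14,G4,6), (15,G1,7.5), (15,G4,7.5), (17,G4,9), (18,G2,10), (19,G1,11), (20,G3,12), (21,G1,13), (22,G1,14), (23,G4,15), (24,G2,16), (27,G2,17)
Step 2: Sum ranks within each group.
R_1 = 45.5 (n_1 = 4)
R_2 = 50.5 (n_2 = 5)
R_3 = 19.5 (n_3 = 4)
R_4 = 37.5 (n_4 = 4)
Step 3: H = 12/(N(N+1)) * sum(R_i^2/n_i) - 3(N+1)
     = 12/(17*18) * (45.5^2/4 + 50.5^2/5 + 19.5^2/4 + 37.5^2/4) - 3*18
     = 0.039216 * 1474.24 - 54
     = 3.813235.
Step 4: Ties present; correction factor C = 1 - 12/(17^3 - 17) = 0.997549. Corrected H = 3.813235 / 0.997549 = 3.822604.
Step 5: Under H0, H ~ chi^2(3); p-value = 0.281268.
Step 6: alpha = 0.1. fail to reject H0.

H = 3.8226, df = 3, p = 0.281268, fail to reject H0.


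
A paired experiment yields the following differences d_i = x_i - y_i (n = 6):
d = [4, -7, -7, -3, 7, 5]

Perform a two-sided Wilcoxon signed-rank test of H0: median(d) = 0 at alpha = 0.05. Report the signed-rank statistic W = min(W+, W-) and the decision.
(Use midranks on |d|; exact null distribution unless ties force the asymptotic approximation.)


Step 1: Drop any zero differences (none here) and take |d_i|.
|d| = [4, 7, 7, 3, 7, 5]
Step 2: Midrank |d_i| (ties get averaged ranks).
ranks: |4|->2, |7|->5, |7|->5, |3|->1, |7|->5, |5|->3
Step 3: Attach original signs; sum ranks with positive sign and with negative sign.
W+ = 2 + 5 + 3 = 10
W- = 5 + 5 + 1 = 11
(Check: W+ + W- = 21 should equal n(n+1)/2 = 21.)
Step 4: Test statistic W = min(W+, W-) = 10.
Step 5: Ties in |d|, so use the tie-corrected normal approximation.
        E[W] = n(n+1)/4 = 6*7/4 = 10.5.
        Tie groups: |d|=7 (t=3); sum(t^3 - t) = 24.
        Var[W] = n(n+1)(2n+1)/24 - sum(t^3-t)/48 = 546/24 - 24/48 = 22.25.
        z = (W - E[W]) / sqrt(Var[W]) = (10 - 10.5) / 4.7170 = -0.1060.
        Two-sided p = 2*Phi(z) = 0.915583.
Step 6: alpha = 0.05. fail to reject H0.

W+ = 10, W- = 11, W = min = 10, p = 0.915583, fail to reject H0.


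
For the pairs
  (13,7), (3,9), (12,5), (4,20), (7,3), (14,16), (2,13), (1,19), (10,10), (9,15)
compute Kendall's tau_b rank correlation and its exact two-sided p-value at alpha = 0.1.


Step 1: Enumerate the 45 unordered pairs (i,j) with i<j and classify each by sign(x_j-x_i) * sign(y_j-y_i).
  (1,2):dx=-10,dy=+2->D; (1,3):dx=-1,dy=-2->C; (1,4):dx=-9,dy=+13->D; (1,5):dx=-6,dy=-4->C
  (1,6):dx=+1,dy=+9->C; (1,7):dx=-11,dy=+6->D; (1,8):dx=-12,dy=+12->D; (1,9):dx=-3,dy=+3->D
  (1,10):dx=-4,dy=+8->D; (2,3):dx=+9,dy=-4->D; (2,4):dx=+1,dy=+11->C; (2,5):dx=+4,dy=-6->D
  (2,6):dx=+11,dy=+7->C; (2,7):dx=-1,dy=+4->D; (2,8):dx=-2,dy=+10->D; (2,9):dx=+7,dy=+1->C
  (2,10):dx=+6,dy=+6->C; (3,4):dx=-8,dy=+15->D; (3,5):dx=-5,dy=-2->C; (3,6):dx=+2,dy=+11->C
  (3,7):dx=-10,dy=+8->D; (3,8):dx=-11,dy=+14->D; (3,9):dx=-2,dy=+5->D; (3,10):dx=-3,dy=+10->D
  (4,5):dx=+3,dy=-17->D; (4,6):dx=+10,dy=-4->D; (4,7):dx=-2,dy=-7->C; (4,8):dx=-3,dy=-1->C
  (4,9):dx=+6,dy=-10->D; (4,10):dx=+5,dy=-5->D; (5,6):dx=+7,dy=+13->C; (5,7):dx=-5,dy=+10->D
  (5,8):dx=-6,dy=+16->D; (5,9):dx=+3,dy=+7->C; (5,10):dx=+2,dy=+12->C; (6,7):dx=-12,dy=-3->C
  (6,8):dx=-13,dy=+3->D; (6,9):dx=-4,dy=-6->C; (6,10):dx=-5,dy=-1->C; (7,8):dx=-1,dy=+6->D
  (7,9):dx=+8,dy=-3->D; (7,10):dx=+7,dy=+2->C; (8,9):dx=+9,dy=-9->D; (8,10):dx=+8,dy=-4->D
  (9,10):dx=-1,dy=+5->D
Step 2: C = 18, D = 27, total pairs = 45.
Step 3: tau = (C - D)/(n(n-1)/2) = (18 - 27)/45 = -0.200000.
Step 4: Exact two-sided p-value (enumerate n! = 3628800 permutations of y under H0): p = 0.484313.
Step 5: alpha = 0.1. fail to reject H0.

tau_b = -0.2000 (C=18, D=27), p = 0.484313, fail to reject H0.


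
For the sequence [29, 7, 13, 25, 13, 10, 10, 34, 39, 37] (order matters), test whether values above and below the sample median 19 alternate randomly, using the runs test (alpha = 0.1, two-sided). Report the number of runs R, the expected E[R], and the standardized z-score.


Step 1: Compute median = 19; label A = above, B = below.
Labels in order: ABBABBBAAA  (n_A = 5, n_B = 5)
Step 2: Count runs R = 5.
Step 3: Under H0 (random ordering), E[R] = 2*n_A*n_B/(n_A+n_B) + 1 = 2*5*5/10 + 1 = 6.0000.
        Var[R] = 2*n_A*n_B*(2*n_A*n_B - n_A - n_B) / ((n_A+n_B)^2 * (n_A+n_B-1)) = 2000/900 = 2.2222.
        SD[R] = 1.4907.
Step 4: Continuity-corrected z = (R + 0.5 - E[R]) / SD[R] = (5 + 0.5 - 6.0000) / 1.4907 = -0.3354.
Step 5: Two-sided p-value via normal approximation = 2*(1 - Phi(|z|)) = 0.737316.
Step 6: alpha = 0.1. fail to reject H0.

R = 5, z = -0.3354, p = 0.737316, fail to reject H0.


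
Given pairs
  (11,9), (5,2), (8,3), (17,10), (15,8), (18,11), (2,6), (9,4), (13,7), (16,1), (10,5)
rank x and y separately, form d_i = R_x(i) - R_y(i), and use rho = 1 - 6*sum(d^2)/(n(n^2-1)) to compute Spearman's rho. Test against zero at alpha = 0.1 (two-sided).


Step 1: Rank x and y separately (midranks; no ties here).
rank(x): 11->6, 5->2, 8->3, 17->10, 15->8, 18->11, 2->1, 9->4, 13->7, 16->9, 10->5
rank(y): 9->9, 2->2, 3->3, 10->10, 8->8, 11->11, 6->6, 4->4, 7->7, 1->1, 5->5
Step 2: d_i = R_x(i) - R_y(i); compute d_i^2.
  (6-9)^2=9, (2-2)^2=0, (3-3)^2=0, (10-10)^2=0, (8-8)^2=0, (11-11)^2=0, (1-6)^2=25, (4-4)^2=0, (7-7)^2=0, (9-1)^2=64, (5-5)^2=0
sum(d^2) = 98.
Step 3: rho = 1 - 6*98 / (11*(11^2 - 1)) = 1 - 588/1320 = 0.554545.
Step 4: Under H0, t = rho * sqrt((n-2)/(1-rho^2)) = 1.9992 ~ t(9).
Step 5: Two-sided p-value from the t-distribution with 9 df = 0.076652.
Step 6: alpha = 0.1. reject H0.

rho = 0.5545, p = 0.076652, reject H0 at alpha = 0.1.


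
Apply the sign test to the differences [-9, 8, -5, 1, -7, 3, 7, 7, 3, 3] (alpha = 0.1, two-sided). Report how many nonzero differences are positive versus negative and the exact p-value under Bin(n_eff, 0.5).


Step 1: Discard zero differences. Original n = 10; n_eff = number of nonzero differences = 10.
Nonzero differences (with sign): -9, +8, -5, +1, -7, +3, +7, +7, +3, +3
Step 2: Count signs: positive = 7, negative = 3.
Step 3: Under H0: P(positive) = 0.5, so the number of positives S ~ Bin(10, 0.5).
Step 4: Two-sided exact p-value = sum of Bin(10,0.5) probabilities at or below the observed probability = 0.343750.
Step 5: alpha = 0.1. fail to reject H0.

n_eff = 10, pos = 7, neg = 3, p = 0.343750, fail to reject H0.


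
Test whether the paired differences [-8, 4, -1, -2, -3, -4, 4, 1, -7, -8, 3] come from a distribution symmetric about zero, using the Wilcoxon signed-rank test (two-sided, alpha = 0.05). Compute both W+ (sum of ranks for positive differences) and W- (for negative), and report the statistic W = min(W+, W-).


Step 1: Drop any zero differences (none here) and take |d_i|.
|d| = [8, 4, 1, 2, 3, 4, 4, 1, 7, 8, 3]
Step 2: Midrank |d_i| (ties get averaged ranks).
ranks: |8|->10.5, |4|->7, |1|->1.5, |2|->3, |3|->4.5, |4|->7, |4|->7, |1|->1.5, |7|->9, |8|->10.5, |3|->4.5
Step 3: Attach original signs; sum ranks with positive sign and with negative sign.
W+ = 7 + 7 + 1.5 + 4.5 = 20
W- = 10.5 + 1.5 + 3 + 4.5 + 7 + 9 + 10.5 = 46
(Check: W+ + W- = 66 should equal n(n+1)/2 = 66.)
Step 4: Test statistic W = min(W+, W-) = 20.
Step 5: Ties in |d|, so use the tie-corrected normal approximation.
        E[W] = n(n+1)/4 = 11*12/4 = 33.
        Tie groups: |d|=1 (t=2), |d|=3 (t=2), |d|=4 (t=3), |d|=8 (t=2); sum(t^3 - t) = 42.
        Var[W] = n(n+1)(2n+1)/24 - sum(t^3-t)/48 = 3036/24 - 42/48 = 125.625.
        z = (W - E[W]) / sqrt(Var[W]) = (20 - 33) / 11.2083 = -1.1599.
        Two-sided p = 2*Phi(z) = 0.246106.
Step 6: alpha = 0.05. fail to reject H0.

W+ = 20, W- = 46, W = min = 20, p = 0.246106, fail to reject H0.


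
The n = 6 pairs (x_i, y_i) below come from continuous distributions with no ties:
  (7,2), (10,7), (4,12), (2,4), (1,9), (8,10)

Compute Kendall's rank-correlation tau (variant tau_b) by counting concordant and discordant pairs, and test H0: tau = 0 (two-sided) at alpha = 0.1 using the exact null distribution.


Step 1: Enumerate the 15 unordered pairs (i,j) with i<j and classify each by sign(x_j-x_i) * sign(y_j-y_i).
  (1,2):dx=+3,dy=+5->C; (1,3):dx=-3,dy=+10->D; (1,4):dx=-5,dy=+2->D; (1,5):dx=-6,dy=+7->D
  (1,6):dx=+1,dy=+8->C; (2,3):dx=-6,dy=+5->D; (2,4):dx=-8,dy=-3->C; (2,5):dx=-9,dy=+2->D
  (2,6):dx=-2,dy=+3->D; (3,4):dx=-2,dy=-8->C; (3,5):dx=-3,dy=-3->C; (3,6):dx=+4,dy=-2->D
  (4,5):dx=-1,dy=+5->D; (4,6):dx=+6,dy=+6->C; (5,6):dx=+7,dy=+1->C
Step 2: C = 7, D = 8, total pairs = 15.
Step 3: tau = (C - D)/(n(n-1)/2) = (7 - 8)/15 = -0.066667.
Step 4: Exact two-sided p-value (enumerate n! = 720 permutations of y under H0): p = 1.000000.
Step 5: alpha = 0.1. fail to reject H0.

tau_b = -0.0667 (C=7, D=8), p = 1.000000, fail to reject H0.


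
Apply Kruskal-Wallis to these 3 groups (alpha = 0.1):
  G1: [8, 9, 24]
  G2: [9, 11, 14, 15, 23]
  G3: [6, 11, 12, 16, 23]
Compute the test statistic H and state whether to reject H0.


Step 1: Combine all N = 13 observations and assign midranks.
sorted (value, group, rank): (6,G3,1), (8,G1,2), (9,G1,3.5), (9,G2,3.5), (11,G2,5.5), (11,G3,5.5), (12,G3,7), (14,G2,8), (15,G2,9), (16,G3,10), (23,G2,11.5), (23,G3,11.5), (24,G1,13)
Step 2: Sum ranks within each group.
R_1 = 18.5 (n_1 = 3)
R_2 = 37.5 (n_2 = 5)
R_3 = 35 (n_3 = 5)
Step 3: H = 12/(N(N+1)) * sum(R_i^2/n_i) - 3(N+1)
     = 12/(13*14) * (18.5^2/3 + 37.5^2/5 + 35^2/5) - 3*14
     = 0.065934 * 640.333 - 42
     = 0.219780.
Step 4: Ties present; correction factor C = 1 - 18/(13^3 - 13) = 0.991758. Corrected H = 0.219780 / 0.991758 = 0.221607.
Step 5: Under H0, H ~ chi^2(2); p-value = 0.895115.
Step 6: alpha = 0.1. fail to reject H0.

H = 0.2216, df = 2, p = 0.895115, fail to reject H0.


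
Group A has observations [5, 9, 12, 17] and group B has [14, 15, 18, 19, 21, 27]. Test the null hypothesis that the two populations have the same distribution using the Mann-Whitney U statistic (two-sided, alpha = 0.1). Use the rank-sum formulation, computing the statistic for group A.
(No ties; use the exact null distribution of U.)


Step 1: Combine and sort all 10 observations; assign midranks.
sorted (value, group): (5,X), (9,X), (12,X), (14,Y), (15,Y), (17,X), (18,Y), (19,Y), (21,Y), (27,Y)
ranks: 5->1, 9->2, 12->3, 14->4, 15->5, 17->6, 18->7, 19->8, 21->9, 27->10
Step 2: Rank sum for X: R1 = 1 + 2 + 3 + 6 = 12.
Step 3: U_X = R1 - n1(n1+1)/2 = 12 - 4*5/2 = 12 - 10 = 2.
       U_Y = n1*n2 - U_X = 24 - 2 = 22.
Step 4: No ties, so the exact null distribution of U (based on enumerating the C(10,4) = 210 equally likely rank assignments) gives the two-sided p-value.
Step 5: p-value = 0.038095; compare to alpha = 0.1. reject H0.

U_X = 2, p = 0.038095, reject H0 at alpha = 0.1.
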